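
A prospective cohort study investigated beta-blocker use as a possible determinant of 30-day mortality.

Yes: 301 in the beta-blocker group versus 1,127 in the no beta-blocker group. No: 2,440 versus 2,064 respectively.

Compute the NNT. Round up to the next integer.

Risk in treated group = 301/2741 = 0.10981; risk in control = 1127/3191 = 0.35318.
Absolute risk reduction = 0.35318 − 0.10981 = 0.24337
NNT = 1 / ARR = 1 / 0.24337 = 4.109 → round up → 5

5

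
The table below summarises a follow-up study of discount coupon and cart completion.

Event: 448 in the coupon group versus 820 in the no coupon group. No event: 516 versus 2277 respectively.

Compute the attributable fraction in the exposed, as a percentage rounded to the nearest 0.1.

43.0

From the description: a = 448, b = 516, c = 820, d = 2277.
Risk in exposed = 448/964 = 0.46473; risk in unexposed = 820/3097 = 0.26477.
RR = 0.46473/0.26477 = 1.75521
AR% = (RR − 1)/RR × 100 = (1.75521 − 1)/1.75521 × 100 = 43.0267%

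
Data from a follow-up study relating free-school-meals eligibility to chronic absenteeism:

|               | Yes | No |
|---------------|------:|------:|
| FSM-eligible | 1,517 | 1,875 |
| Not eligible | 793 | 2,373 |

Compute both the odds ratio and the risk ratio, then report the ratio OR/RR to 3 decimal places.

1.356

Cells: a = 1517, b = 1875, c = 793, d = 2373.
OR = (1517·2373)/(1875·793) = 3599841/1486875 = 2.42108
Risk in exposed = 1517/3392 = 0.44723; risk in unexposed = 793/3166 = 0.25047; RR = 1.78553
OR/RR = 2.42108 / 1.78553 = 1.35594
The outcome is not rare, so the OR lies further from 1 than the RR.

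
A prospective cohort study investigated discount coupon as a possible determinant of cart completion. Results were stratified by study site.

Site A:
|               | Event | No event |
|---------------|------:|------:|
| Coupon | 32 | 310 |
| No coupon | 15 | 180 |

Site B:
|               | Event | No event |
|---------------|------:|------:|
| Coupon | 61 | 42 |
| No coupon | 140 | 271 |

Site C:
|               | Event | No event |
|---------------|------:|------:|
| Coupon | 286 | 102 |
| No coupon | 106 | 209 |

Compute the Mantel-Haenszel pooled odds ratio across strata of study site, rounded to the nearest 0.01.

OR_MH = Σ(aᵢdᵢ/nᵢ) / Σ(bᵢcᵢ/nᵢ), where nᵢ is the stratum total.
Stratum 1 (Site A): n = 537; a·d/n = 32·180/537 = 10.7263; b·c/n = 310·15/537 = 8.6592
Stratum 2 (Site B): n = 514; a·d/n = 61·271/514 = 32.1615; b·c/n = 42·140/514 = 11.4397
Stratum 3 (Site C): n = 703; a·d/n = 286·209/703 = 85.0270; b·c/n = 102·106/703 = 15.3798
OR_MH = (10.7263 + 32.1615 + 85.0270) / (8.6592 + 11.4397 + 15.3798) = 127.9148 / 35.4787 = 3.60540

3.61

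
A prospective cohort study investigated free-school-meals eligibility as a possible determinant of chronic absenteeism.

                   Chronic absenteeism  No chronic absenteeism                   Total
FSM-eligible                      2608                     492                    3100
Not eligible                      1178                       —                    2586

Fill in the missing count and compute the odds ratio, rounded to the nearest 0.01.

The missing cell is in the unexposed row: 2586 − 1178 = 1408.
So a = 2608, b = 492, c = 1178, d = 1408.
OR = (a·d)/(b·c) = (2608 × 1408) / (492 × 1178) = 3672064 / 579576 = 6.33578

6.34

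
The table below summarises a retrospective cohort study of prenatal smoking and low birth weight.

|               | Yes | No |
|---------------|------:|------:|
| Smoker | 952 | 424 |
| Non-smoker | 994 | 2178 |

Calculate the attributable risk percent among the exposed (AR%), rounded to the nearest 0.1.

54.7

Cells: a = 952, b = 424, c = 994, d = 2178.
Risk in exposed = 952/1376 = 0.69186; risk in unexposed = 994/3172 = 0.31337.
RR = 0.69186/0.31337 = 2.20783
AR% = (RR − 1)/RR × 100 = (2.20783 − 1)/2.20783 × 100 = 54.7066%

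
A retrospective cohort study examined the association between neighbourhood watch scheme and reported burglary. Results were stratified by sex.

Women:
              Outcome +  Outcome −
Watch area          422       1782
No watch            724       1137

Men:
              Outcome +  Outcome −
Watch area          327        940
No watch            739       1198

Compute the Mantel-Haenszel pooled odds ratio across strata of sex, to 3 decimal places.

OR_MH = Σ(aᵢdᵢ/nᵢ) / Σ(bᵢcᵢ/nᵢ), where nᵢ is the stratum total.
Stratum 1 (Women): n = 4065; a·d/n = 422·1137/4065 = 118.0354; b·c/n = 1782·724/4065 = 317.3845
Stratum 2 (Men): n = 3204; a·d/n = 327·1198/3204 = 122.2678; b·c/n = 940·739/3204 = 216.8102
OR_MH = (118.0354 + 122.2678) / (317.3845 + 216.8102) = 240.3032 / 534.1947 = 0.44984

0.450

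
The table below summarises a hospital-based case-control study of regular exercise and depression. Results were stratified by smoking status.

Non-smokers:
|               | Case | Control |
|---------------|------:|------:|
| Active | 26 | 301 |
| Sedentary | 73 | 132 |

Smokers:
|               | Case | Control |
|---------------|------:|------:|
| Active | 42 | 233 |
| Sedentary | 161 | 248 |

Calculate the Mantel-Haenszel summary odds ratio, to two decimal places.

0.23

OR_MH = Σ(aᵢdᵢ/nᵢ) / Σ(bᵢcᵢ/nᵢ), where nᵢ is the stratum total.
Stratum 1 (Non-smokers): n = 532; a·d/n = 26·132/532 = 6.4511; b·c/n = 301·73/532 = 41.3026
Stratum 2 (Smokers): n = 684; a·d/n = 42·248/684 = 15.2281; b·c/n = 233·161/684 = 54.8436
OR_MH = (6.4511 + 15.2281) / (41.3026 + 54.8436) = 21.6792 / 96.1462 = 0.22548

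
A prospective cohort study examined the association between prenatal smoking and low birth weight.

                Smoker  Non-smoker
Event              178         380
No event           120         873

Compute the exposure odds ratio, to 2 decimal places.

Reading the table with exposure as columns: a = 178 (Smoker, case), b = 120 (Smoker, non-case), c = 380 (Non-smoker, case), d = 873.
OR = (a·d)/(b·c) = (178 × 873) / (120 × 380) = 155394 / 45600 = 3.40776
The odds of low birth weight are about 3.41 times as high in the smoker group.

3.41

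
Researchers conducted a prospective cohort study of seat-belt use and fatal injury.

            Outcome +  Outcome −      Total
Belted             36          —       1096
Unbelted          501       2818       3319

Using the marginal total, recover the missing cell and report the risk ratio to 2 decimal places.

0.22

The missing cell is in the exposed row: 1096 − 36 = 1060.
So a = 36, b = 1060, c = 501, d = 2818.
RR = [a/(a+b)] / [c/(c+d)] = (36/1096) / (501/3319) = 0.03285/0.15095 = 0.21760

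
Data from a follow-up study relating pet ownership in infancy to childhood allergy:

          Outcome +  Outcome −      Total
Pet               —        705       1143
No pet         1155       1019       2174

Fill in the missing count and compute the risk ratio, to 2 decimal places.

0.72

The missing cell is in the exposed row: 1143 − 705 = 438.
So a = 438, b = 705, c = 1155, d = 1019.
RR = [a/(a+b)] / [c/(c+d)] = (438/1143) / (1155/2174) = 0.38320/0.53128 = 0.72128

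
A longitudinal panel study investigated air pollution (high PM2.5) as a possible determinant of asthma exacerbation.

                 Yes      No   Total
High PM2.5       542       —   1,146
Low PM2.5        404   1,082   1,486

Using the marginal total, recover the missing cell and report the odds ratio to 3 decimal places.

2.403

The missing cell is in the exposed row: 1146 − 542 = 604.
So a = 542, b = 604, c = 404, d = 1082.
OR = (a·d)/(b·c) = (542 × 1082) / (604 × 404) = 586444 / 244016 = 2.40330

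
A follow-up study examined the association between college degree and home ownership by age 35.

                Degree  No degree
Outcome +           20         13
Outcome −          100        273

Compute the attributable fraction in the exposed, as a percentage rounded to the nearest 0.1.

Reading the table with exposure as columns: a = 20 (Degree, case), b = 100 (Degree, non-case), c = 13 (No degree, case), d = 273.
Risk in exposed = 20/120 = 0.16667; risk in unexposed = 13/286 = 0.04545.
RR = 0.16667/0.04545 = 3.66667
AR% = (RR − 1)/RR × 100 = (3.66667 − 1)/3.66667 × 100 = 72.7273%

72.7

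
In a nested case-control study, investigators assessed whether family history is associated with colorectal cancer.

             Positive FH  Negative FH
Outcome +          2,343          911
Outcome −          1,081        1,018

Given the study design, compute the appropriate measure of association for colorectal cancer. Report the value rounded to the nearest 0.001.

2.422

Reading the table with exposure as columns: a = 2343 (Positive FH, case), b = 1081 (Positive FH, non-case), c = 911 (Negative FH, case), d = 1018.
This is a nested case-control study: participants were sampled on outcome status, so risks in the source population cannot be estimated directly — relative risk is not valid here. The odds ratio is the appropriate measure.
OR = (a·d)/(b·c) = (2343 × 1018) / (1081 × 911) = 2385174 / 984791 = 2.42201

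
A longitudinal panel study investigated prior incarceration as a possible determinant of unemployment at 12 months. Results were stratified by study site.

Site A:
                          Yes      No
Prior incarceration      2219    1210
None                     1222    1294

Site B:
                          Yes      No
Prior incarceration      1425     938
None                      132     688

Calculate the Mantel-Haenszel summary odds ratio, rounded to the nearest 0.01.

OR_MH = Σ(aᵢdᵢ/nᵢ) / Σ(bᵢcᵢ/nᵢ), where nᵢ is the stratum total.
Stratum 1 (Site A): n = 5945; a·d/n = 2219·1294/5945 = 482.9918; b·c/n = 1210·1222/5945 = 248.7166
Stratum 2 (Site B): n = 3183; a·d/n = 1425·688/3183 = 308.0113; b·c/n = 938·132/3183 = 38.8992
OR_MH = (482.9918 + 308.0113) / (248.7166 + 38.8992) = 791.0031 / 287.6157 = 2.75021

2.75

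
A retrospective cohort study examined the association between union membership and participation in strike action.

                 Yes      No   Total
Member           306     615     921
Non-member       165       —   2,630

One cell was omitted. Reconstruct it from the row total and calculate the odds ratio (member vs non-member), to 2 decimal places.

The missing cell is in the unexposed row: 2630 − 165 = 2465.
So a = 306, b = 615, c = 165, d = 2465.
OR = (a·d)/(b·c) = (306 × 2465) / (615 × 165) = 754290 / 101475 = 7.43326

7.43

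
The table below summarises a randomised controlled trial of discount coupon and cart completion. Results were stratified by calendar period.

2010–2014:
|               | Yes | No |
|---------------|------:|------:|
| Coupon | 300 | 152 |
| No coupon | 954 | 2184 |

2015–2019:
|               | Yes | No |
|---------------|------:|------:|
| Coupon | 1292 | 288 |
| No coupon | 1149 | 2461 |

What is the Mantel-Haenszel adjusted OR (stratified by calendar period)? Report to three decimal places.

7.635

OR_MH = Σ(aᵢdᵢ/nᵢ) / Σ(bᵢcᵢ/nᵢ), where nᵢ is the stratum total.
Stratum 1 (2010–2014): n = 3590; a·d/n = 300·2184/3590 = 182.5070; b·c/n = 152·954/3590 = 40.3922
Stratum 2 (2015–2019): n = 5190; a·d/n = 1292·2461/5190 = 612.6420; b·c/n = 288·1149/5190 = 63.7595
OR_MH = (182.5070 + 612.6420) / (40.3922 + 63.7595) = 795.1490 / 104.1517 = 7.63452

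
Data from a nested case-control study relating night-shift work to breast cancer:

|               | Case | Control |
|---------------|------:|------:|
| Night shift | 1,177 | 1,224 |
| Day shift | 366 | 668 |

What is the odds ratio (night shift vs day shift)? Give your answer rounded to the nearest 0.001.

Cells: a = 1177, b = 1224, c = 366, d = 668.
OR = (a·d)/(b·c) = (1177 × 668) / (1224 × 366) = 786236 / 447984 = 1.75505
The odds of breast cancer are about 1.76 times as high in the night shift group.

1.755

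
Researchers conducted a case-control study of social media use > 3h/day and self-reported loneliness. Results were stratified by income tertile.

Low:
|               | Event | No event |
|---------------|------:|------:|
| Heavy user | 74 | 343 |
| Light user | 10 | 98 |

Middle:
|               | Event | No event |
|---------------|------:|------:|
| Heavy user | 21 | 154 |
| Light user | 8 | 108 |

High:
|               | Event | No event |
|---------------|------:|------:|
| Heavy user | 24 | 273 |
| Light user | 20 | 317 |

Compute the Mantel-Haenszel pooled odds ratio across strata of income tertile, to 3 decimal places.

1.734

OR_MH = Σ(aᵢdᵢ/nᵢ) / Σ(bᵢcᵢ/nᵢ), where nᵢ is the stratum total.
Stratum 1 (Low): n = 525; a·d/n = 74·98/525 = 13.8133; b·c/n = 343·10/525 = 6.5333
Stratum 2 (Middle): n = 291; a·d/n = 21·108/291 = 7.7938; b·c/n = 154·8/291 = 4.2337
Stratum 3 (High): n = 634; a·d/n = 24·317/634 = 12.0000; b·c/n = 273·20/634 = 8.6120
OR_MH = (13.8133 + 7.7938 + 12.0000) / (6.5333 + 4.2337 + 8.6120) = 33.6071 / 19.3790 = 1.73420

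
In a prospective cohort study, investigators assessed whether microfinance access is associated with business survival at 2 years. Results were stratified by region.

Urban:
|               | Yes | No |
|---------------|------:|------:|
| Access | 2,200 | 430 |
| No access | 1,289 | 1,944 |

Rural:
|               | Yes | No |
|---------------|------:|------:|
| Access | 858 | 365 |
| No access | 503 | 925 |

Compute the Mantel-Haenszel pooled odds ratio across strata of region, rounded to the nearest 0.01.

6.28

OR_MH = Σ(aᵢdᵢ/nᵢ) / Σ(bᵢcᵢ/nᵢ), where nᵢ is the stratum total.
Stratum 1 (Urban): n = 5863; a·d/n = 2200·1944/5863 = 729.4559; b·c/n = 430·1289/5863 = 94.5369
Stratum 2 (Rural): n = 2651; a·d/n = 858·925/2651 = 299.3776; b·c/n = 365·503/2651 = 69.2550
OR_MH = (729.4559 + 299.3776) / (94.5369 + 69.2550) = 1028.8335 / 163.7919 = 6.28134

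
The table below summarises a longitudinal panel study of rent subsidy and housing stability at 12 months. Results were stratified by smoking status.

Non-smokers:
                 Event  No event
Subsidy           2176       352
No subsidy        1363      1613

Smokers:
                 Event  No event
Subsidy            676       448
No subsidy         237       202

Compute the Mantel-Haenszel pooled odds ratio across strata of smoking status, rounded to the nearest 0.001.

4.675

OR_MH = Σ(aᵢdᵢ/nᵢ) / Σ(bᵢcᵢ/nᵢ), where nᵢ is the stratum total.
Stratum 1 (Non-smokers): n = 5504; a·d/n = 2176·1613/5504 = 637.6977; b·c/n = 352·1363/5504 = 87.1686
Stratum 2 (Smokers): n = 1563; a·d/n = 676·202/1563 = 87.3653; b·c/n = 448·237/1563 = 67.9309
OR_MH = (637.6977 + 87.3653) / (87.1686 + 67.9309) = 725.0630 / 155.0995 = 4.67482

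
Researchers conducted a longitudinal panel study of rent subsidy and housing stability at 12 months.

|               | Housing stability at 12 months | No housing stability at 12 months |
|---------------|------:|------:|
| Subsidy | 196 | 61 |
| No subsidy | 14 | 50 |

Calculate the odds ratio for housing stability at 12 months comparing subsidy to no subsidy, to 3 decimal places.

Cells: a = 196, b = 61, c = 14, d = 50.
OR = (a·d)/(b·c) = (196 × 50) / (61 × 14) = 9800 / 854 = 11.47541
The odds of housing stability at 12 months are about 11.48 times as high in the subsidy group.

11.475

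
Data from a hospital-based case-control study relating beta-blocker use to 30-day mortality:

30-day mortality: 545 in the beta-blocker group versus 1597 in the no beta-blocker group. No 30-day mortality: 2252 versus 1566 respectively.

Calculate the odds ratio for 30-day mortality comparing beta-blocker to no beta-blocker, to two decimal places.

0.24

From the description: a = 545, b = 2252, c = 1597, d = 1566.
OR = (a·d)/(b·c) = (545 × 1566) / (2252 × 1597) = 853470 / 3596444 = 0.23731
Exposure is associated with lower odds of 30-day mortality (OR = 0.24 < 1).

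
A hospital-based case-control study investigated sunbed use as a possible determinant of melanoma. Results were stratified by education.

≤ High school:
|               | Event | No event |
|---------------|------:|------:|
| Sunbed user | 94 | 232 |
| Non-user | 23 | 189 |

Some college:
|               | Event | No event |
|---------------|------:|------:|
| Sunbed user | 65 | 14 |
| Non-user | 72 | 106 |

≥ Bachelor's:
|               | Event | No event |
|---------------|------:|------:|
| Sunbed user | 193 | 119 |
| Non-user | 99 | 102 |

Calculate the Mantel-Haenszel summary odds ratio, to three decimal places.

2.668

OR_MH = Σ(aᵢdᵢ/nᵢ) / Σ(bᵢcᵢ/nᵢ), where nᵢ is the stratum total.
Stratum 1 (≤ High school): n = 538; a·d/n = 94·189/538 = 33.0223; b·c/n = 232·23/538 = 9.9182
Stratum 2 (Some college): n = 257; a·d/n = 65·106/257 = 26.8093; b·c/n = 14·72/257 = 3.9222
Stratum 3 (≥ Bachelor's): n = 513; a·d/n = 193·102/513 = 38.3743; b·c/n = 119·99/513 = 22.9649
OR_MH = (33.0223 + 26.8093 + 38.3743) / (9.9182 + 3.9222 + 22.9649) = 98.2059 / 36.8053 = 2.66825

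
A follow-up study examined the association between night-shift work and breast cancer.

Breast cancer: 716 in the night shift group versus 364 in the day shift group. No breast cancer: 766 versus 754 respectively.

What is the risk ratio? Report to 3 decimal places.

1.484

From the description: a = 716, b = 766, c = 364, d = 754.
Risk in exposed = 716/1482 = 0.48313; risk in unexposed = 364/1118 = 0.32558.
RR = 0.48313 / 0.32558 = 1.48390
The risk among the exposed is 1.48 times that among the unexposed.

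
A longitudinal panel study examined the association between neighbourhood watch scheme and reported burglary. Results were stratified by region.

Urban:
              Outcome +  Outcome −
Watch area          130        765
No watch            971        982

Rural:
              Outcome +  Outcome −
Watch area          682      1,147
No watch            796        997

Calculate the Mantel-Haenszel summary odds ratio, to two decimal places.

0.45

OR_MH = Σ(aᵢdᵢ/nᵢ) / Σ(bᵢcᵢ/nᵢ), where nᵢ is the stratum total.
Stratum 1 (Urban): n = 2848; a·d/n = 130·982/2848 = 44.8244; b·c/n = 765·971/2848 = 260.8199
Stratum 2 (Rural): n = 3622; a·d/n = 682·997/3622 = 187.7289; b·c/n = 1147·796/3622 = 252.0740
OR_MH = (44.8244 + 187.7289) / (260.8199 + 252.0740) = 232.5533 / 512.8939 = 0.45341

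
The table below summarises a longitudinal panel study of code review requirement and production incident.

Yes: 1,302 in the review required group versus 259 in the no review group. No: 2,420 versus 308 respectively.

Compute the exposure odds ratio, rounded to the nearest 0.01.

0.64

From the description: a = 1302, b = 2420, c = 259, d = 308.
OR = (a·d)/(b·c) = (1302 × 308) / (2420 × 259) = 401016 / 626780 = 0.63980
Exposure is associated with lower odds of production incident (OR = 0.64 < 1).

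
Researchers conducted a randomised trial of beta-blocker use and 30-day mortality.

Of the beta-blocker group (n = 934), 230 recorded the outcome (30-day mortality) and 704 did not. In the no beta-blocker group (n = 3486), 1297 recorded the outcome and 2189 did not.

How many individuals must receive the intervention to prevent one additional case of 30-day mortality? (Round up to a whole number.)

8

Risk in treated group = 230/934 = 0.24625; risk in control = 1297/3486 = 0.37206.
Absolute risk reduction = 0.37206 − 0.24625 = 0.12581
NNT = 1 / ARR = 1 / 0.12581 = 7.949 → round up → 8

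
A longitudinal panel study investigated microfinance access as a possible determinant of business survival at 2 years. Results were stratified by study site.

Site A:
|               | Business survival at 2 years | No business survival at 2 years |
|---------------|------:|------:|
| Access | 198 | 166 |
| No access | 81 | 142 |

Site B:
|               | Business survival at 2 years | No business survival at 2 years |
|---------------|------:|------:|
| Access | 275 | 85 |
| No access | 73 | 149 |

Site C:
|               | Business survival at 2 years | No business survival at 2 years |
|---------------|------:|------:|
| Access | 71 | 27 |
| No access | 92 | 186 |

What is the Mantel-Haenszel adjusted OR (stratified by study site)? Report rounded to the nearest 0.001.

3.819

OR_MH = Σ(aᵢdᵢ/nᵢ) / Σ(bᵢcᵢ/nᵢ), where nᵢ is the stratum total.
Stratum 1 (Site A): n = 587; a·d/n = 198·142/587 = 47.8978; b·c/n = 166·81/587 = 22.9063
Stratum 2 (Site B): n = 582; a·d/n = 275·149/582 = 70.4038; b·c/n = 85·73/582 = 10.6615
Stratum 3 (Site C): n = 376; a·d/n = 71·186/376 = 35.1223; b·c/n = 27·92/376 = 6.6064
OR_MH = (47.8978 + 70.4038 + 35.1223) / (22.9063 + 10.6615 + 6.6064) = 153.4239 / 40.1742 = 3.81897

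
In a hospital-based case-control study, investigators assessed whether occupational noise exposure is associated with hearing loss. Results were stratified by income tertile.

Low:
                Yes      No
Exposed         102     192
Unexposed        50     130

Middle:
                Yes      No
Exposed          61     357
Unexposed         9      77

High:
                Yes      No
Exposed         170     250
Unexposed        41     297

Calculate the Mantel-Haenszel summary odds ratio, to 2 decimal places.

2.59

OR_MH = Σ(aᵢdᵢ/nᵢ) / Σ(bᵢcᵢ/nᵢ), where nᵢ is the stratum total.
Stratum 1 (Low): n = 474; a·d/n = 102·130/474 = 27.9747; b·c/n = 192·50/474 = 20.2532
Stratum 2 (Middle): n = 504; a·d/n = 61·77/504 = 9.3194; b·c/n = 357·9/504 = 6.3750
Stratum 3 (High): n = 758; a·d/n = 170·297/758 = 66.6095; b·c/n = 250·41/758 = 13.5224
OR_MH = (27.9747 + 9.3194 + 66.6095) / (20.2532 + 6.3750 + 13.5224) = 103.9036 / 40.1506 = 2.58785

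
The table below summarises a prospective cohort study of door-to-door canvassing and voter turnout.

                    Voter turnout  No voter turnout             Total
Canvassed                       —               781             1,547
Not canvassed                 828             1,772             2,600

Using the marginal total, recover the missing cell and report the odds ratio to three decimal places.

The missing cell is in the exposed row: 1547 − 781 = 766.
So a = 766, b = 781, c = 828, d = 1772.
OR = (a·d)/(b·c) = (766 × 1772) / (781 × 828) = 1357352 / 646668 = 2.09899

2.099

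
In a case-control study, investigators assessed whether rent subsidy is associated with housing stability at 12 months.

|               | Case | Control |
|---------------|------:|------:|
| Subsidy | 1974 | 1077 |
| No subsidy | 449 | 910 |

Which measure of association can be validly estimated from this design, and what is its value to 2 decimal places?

3.71

Cells: a = 1974, b = 1077, c = 449, d = 910.
This is a case-control study: participants were sampled on outcome status, so risks in the source population cannot be estimated directly — relative risk is not valid here. The odds ratio is the appropriate measure.
OR = (a·d)/(b·c) = (1974 × 910) / (1077 × 449) = 1796340 / 483573 = 3.71472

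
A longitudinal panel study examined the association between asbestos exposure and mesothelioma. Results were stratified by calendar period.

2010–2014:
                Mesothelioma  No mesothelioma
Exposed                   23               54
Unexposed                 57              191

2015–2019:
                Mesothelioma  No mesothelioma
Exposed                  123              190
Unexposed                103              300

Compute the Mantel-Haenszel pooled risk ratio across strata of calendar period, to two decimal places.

RR_MH = Σ(aᵢ·n₀ᵢ/nᵢ) / Σ(cᵢ·n₁ᵢ/nᵢ), with n₁ᵢ = aᵢ+bᵢ (exposed), n₀ᵢ = cᵢ+dᵢ (unexposed), nᵢ = n₁ᵢ+n₀ᵢ.
Stratum 1 (2010–2014): n₁ = 77, n₀ = 248, n = 325; a·n₀/n = 23·248/325 = 17.5508; c·n₁/n = 57·77/325 = 13.5046
Stratum 2 (2015–2019): n₁ = 313, n₀ = 403, n = 716; a·n₀/n = 123·403/716 = 69.2304; c·n₁/n = 103·313/716 = 45.0265
RR_MH = (17.5508 + 69.2304) / (13.5046 + 45.0265) = 86.7812 / 58.5312 = 1.48265

1.48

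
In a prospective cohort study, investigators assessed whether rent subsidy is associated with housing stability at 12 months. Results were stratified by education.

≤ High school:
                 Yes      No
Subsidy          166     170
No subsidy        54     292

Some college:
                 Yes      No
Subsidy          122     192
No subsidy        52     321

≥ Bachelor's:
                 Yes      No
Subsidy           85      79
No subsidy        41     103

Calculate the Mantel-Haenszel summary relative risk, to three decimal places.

2.634

RR_MH = Σ(aᵢ·n₀ᵢ/nᵢ) / Σ(cᵢ·n₁ᵢ/nᵢ), with n₁ᵢ = aᵢ+bᵢ (exposed), n₀ᵢ = cᵢ+dᵢ (unexposed), nᵢ = n₁ᵢ+n₀ᵢ.
Stratum 1 (≤ High school): n₁ = 336, n₀ = 346, n = 682; a·n₀/n = 166·346/682 = 84.2170; c·n₁/n = 54·336/682 = 26.6041
Stratum 2 (Some college): n₁ = 314, n₀ = 373, n = 687; a·n₀/n = 122·373/687 = 66.2387; c·n₁/n = 52·314/687 = 23.7671
Stratum 3 (≥ Bachelor's): n₁ = 164, n₀ = 144, n = 308; a·n₀/n = 85·144/308 = 39.7403; c·n₁/n = 41·164/308 = 21.8312
RR_MH = (84.2170 + 66.2387 + 39.7403) / (26.6041 + 23.7671 + 21.8312) = 190.1960 / 72.2024 = 2.63421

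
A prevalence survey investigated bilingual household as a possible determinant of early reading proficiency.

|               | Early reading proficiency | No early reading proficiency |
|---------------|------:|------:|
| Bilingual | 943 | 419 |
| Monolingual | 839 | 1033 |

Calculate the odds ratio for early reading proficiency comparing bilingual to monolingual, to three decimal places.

2.771

Cells: a = 943, b = 419, c = 839, d = 1033.
OR = (a·d)/(b·c) = (943 × 1033) / (419 × 839) = 974119 / 351541 = 2.77100
The odds of early reading proficiency are about 2.77 times as high in the bilingual group.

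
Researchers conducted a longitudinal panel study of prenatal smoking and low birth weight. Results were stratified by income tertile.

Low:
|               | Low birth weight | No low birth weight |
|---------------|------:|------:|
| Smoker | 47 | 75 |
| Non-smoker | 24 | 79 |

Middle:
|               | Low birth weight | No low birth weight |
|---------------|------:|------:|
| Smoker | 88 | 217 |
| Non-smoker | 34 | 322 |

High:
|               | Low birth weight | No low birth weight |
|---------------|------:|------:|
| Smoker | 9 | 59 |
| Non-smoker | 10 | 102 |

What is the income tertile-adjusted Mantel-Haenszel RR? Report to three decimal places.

2.294

RR_MH = Σ(aᵢ·n₀ᵢ/nᵢ) / Σ(cᵢ·n₁ᵢ/nᵢ), with n₁ᵢ = aᵢ+bᵢ (exposed), n₀ᵢ = cᵢ+dᵢ (unexposed), nᵢ = n₁ᵢ+n₀ᵢ.
Stratum 1 (Low): n₁ = 122, n₀ = 103, n = 225; a·n₀/n = 47·103/225 = 21.5156; c·n₁/n = 24·122/225 = 13.0133
Stratum 2 (Middle): n₁ = 305, n₀ = 356, n = 661; a·n₀/n = 88·356/661 = 47.3949; c·n₁/n = 34·305/661 = 15.6884
Stratum 3 (High): n₁ = 68, n₀ = 112, n = 180; a·n₀/n = 9·112/180 = 5.6000; c·n₁/n = 10·68/180 = 3.7778
RR_MH = (21.5156 + 47.3949 + 5.6000) / (13.0133 + 15.6884 + 3.7778) = 74.5104 / 32.4795 = 2.29408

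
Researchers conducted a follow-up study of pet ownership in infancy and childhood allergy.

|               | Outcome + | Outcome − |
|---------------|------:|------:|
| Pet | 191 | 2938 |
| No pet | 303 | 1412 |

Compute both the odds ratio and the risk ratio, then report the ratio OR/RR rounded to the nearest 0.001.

0.877

Cells: a = 191, b = 2938, c = 303, d = 1412.
OR = (191·1412)/(2938·303) = 269692/890214 = 0.30295
Risk in exposed = 191/3129 = 0.06104; risk in unexposed = 303/1715 = 0.17668; RR = 0.34550
OR/RR = 0.30295 / 0.34550 = 0.87685
The outcome is not rare, so the OR lies further from 1 than the RR.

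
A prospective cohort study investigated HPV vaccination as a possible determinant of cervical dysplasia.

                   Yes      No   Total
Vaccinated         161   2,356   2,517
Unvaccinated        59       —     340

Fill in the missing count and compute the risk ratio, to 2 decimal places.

The missing cell is in the unexposed row: 340 − 59 = 281.
So a = 161, b = 2356, c = 59, d = 281.
RR = [a/(a+b)] / [c/(c+d)] = (161/2517) / (59/340) = 0.06397/0.17353 = 0.36861

0.37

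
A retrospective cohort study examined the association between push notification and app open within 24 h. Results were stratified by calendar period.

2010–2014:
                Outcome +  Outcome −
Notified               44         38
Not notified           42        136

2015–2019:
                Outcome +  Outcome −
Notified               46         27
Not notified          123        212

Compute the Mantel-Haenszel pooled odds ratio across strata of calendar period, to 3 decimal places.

OR_MH = Σ(aᵢdᵢ/nᵢ) / Σ(bᵢcᵢ/nᵢ), where nᵢ is the stratum total.
Stratum 1 (2010–2014): n = 260; a·d/n = 44·136/260 = 23.0154; b·c/n = 38·42/260 = 6.1385
Stratum 2 (2015–2019): n = 408; a·d/n = 46·212/408 = 23.9020; b·c/n = 27·123/408 = 8.1397
OR_MH = (23.0154 + 23.9020) / (6.1385 + 8.1397) = 46.9173 / 14.2782 = 3.28595

3.286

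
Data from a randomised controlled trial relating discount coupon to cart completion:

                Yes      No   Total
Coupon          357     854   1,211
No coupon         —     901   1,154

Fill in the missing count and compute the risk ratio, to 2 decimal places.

The missing cell is in the unexposed row: 1154 − 901 = 253.
So a = 357, b = 854, c = 253, d = 901.
RR = [a/(a+b)] / [c/(c+d)] = (357/1211) / (253/1154) = 0.29480/0.21924 = 1.34465

1.34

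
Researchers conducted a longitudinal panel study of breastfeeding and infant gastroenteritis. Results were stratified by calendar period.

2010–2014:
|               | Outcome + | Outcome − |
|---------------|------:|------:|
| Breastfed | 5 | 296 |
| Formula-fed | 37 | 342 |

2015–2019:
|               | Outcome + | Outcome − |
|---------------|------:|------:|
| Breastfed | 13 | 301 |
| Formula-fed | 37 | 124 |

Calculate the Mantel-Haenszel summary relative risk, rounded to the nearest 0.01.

RR_MH = Σ(aᵢ·n₀ᵢ/nᵢ) / Σ(cᵢ·n₁ᵢ/nᵢ), with n₁ᵢ = aᵢ+bᵢ (exposed), n₀ᵢ = cᵢ+dᵢ (unexposed), nᵢ = n₁ᵢ+n₀ᵢ.
Stratum 1 (2010–2014): n₁ = 301, n₀ = 379, n = 680; a·n₀/n = 5·379/680 = 2.7868; c·n₁/n = 37·301/680 = 16.3779
Stratum 2 (2015–2019): n₁ = 314, n₀ = 161, n = 475; a·n₀/n = 13·161/475 = 4.4063; c·n₁/n = 37·314/475 = 24.4589
RR_MH = (2.7868 + 4.4063) / (16.3779 + 24.4589) = 7.1931 / 40.8369 = 0.17614

0.18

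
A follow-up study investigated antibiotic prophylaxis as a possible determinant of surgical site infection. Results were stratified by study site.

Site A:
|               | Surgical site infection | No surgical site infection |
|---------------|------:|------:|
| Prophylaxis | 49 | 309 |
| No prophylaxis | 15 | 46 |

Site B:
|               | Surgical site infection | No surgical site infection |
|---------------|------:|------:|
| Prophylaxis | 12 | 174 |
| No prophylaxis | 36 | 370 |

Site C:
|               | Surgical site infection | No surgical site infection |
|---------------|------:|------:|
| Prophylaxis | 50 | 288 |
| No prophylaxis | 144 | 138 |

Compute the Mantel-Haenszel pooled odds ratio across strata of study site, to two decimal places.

0.27

OR_MH = Σ(aᵢdᵢ/nᵢ) / Σ(bᵢcᵢ/nᵢ), where nᵢ is the stratum total.
Stratum 1 (Site A): n = 419; a·d/n = 49·46/419 = 5.3795; b·c/n = 309·15/419 = 11.0621
Stratum 2 (Site B): n = 592; a·d/n = 12·370/592 = 7.5000; b·c/n = 174·36/592 = 10.5811
Stratum 3 (Site C): n = 620; a·d/n = 50·138/620 = 11.1290; b·c/n = 288·144/620 = 66.8903
OR_MH = (5.3795 + 7.5000 + 11.1290) / (11.0621 + 10.5811 + 66.8903) = 24.0085 / 88.5335 = 0.27118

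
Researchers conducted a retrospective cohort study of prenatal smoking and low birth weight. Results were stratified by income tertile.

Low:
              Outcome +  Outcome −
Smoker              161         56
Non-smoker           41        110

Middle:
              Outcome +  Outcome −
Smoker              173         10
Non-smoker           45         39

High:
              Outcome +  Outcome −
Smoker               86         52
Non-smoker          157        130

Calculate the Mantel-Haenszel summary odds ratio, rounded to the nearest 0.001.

OR_MH = Σ(aᵢdᵢ/nᵢ) / Σ(bᵢcᵢ/nᵢ), where nᵢ is the stratum total.
Stratum 1 (Low): n = 368; a·d/n = 161·110/368 = 48.1250; b·c/n = 56·41/368 = 6.2391
Stratum 2 (Middle): n = 267; a·d/n = 173·39/267 = 25.2697; b·c/n = 10·45/267 = 1.6854
Stratum 3 (High): n = 425; a·d/n = 86·130/425 = 26.3059; b·c/n = 52·157/425 = 19.2094
OR_MH = (48.1250 + 25.2697 + 26.3059) / (6.2391 + 1.6854 + 19.2094) = 99.7005 / 27.1339 = 3.67439

3.674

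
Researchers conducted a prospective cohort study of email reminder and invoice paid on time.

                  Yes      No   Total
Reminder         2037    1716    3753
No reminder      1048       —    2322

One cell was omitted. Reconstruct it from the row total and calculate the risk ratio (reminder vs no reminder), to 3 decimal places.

1.203

The missing cell is in the unexposed row: 2322 − 1048 = 1274.
So a = 2037, b = 1716, c = 1048, d = 1274.
RR = [a/(a+b)] / [c/(c+d)] = (2037/3753) / (1048/2322) = 0.54277/0.45134 = 1.20258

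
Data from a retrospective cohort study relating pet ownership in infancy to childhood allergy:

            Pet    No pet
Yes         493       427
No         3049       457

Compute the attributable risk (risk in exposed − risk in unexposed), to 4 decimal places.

-0.3438

Reading the table with exposure as columns: a = 493 (Pet, case), b = 3049 (Pet, non-case), c = 427 (No pet, case), d = 457.
Risk in exposed = 493/3542 = 0.139187; risk in unexposed = 427/884 = 0.483032.
Risk difference = 0.139187 − 0.483032 = -0.343845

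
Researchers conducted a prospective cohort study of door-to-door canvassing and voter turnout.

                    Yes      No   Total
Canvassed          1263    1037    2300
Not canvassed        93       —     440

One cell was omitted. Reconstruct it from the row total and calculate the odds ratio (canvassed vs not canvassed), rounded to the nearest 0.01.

The missing cell is in the unexposed row: 440 − 93 = 347.
So a = 1263, b = 1037, c = 93, d = 347.
OR = (a·d)/(b·c) = (1263 × 347) / (1037 × 93) = 438261 / 96441 = 4.54434

4.54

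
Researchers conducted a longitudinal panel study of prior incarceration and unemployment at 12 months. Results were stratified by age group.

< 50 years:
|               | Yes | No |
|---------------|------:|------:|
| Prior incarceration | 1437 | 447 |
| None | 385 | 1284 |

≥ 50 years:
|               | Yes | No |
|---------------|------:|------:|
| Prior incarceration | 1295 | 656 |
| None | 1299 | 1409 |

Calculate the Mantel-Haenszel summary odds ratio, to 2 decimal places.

3.94

OR_MH = Σ(aᵢdᵢ/nᵢ) / Σ(bᵢcᵢ/nᵢ), where nᵢ is the stratum total.
Stratum 1 (< 50 years): n = 3553; a·d/n = 1437·1284/3553 = 519.3099; b·c/n = 447·385/3553 = 48.4365
Stratum 2 (≥ 50 years): n = 4659; a·d/n = 1295·1409/4659 = 391.6409; b·c/n = 656·1299/4659 = 182.9028
OR_MH = (519.3099 + 391.6409) / (48.4365 + 182.9028) = 910.9508 / 231.3393 = 3.93773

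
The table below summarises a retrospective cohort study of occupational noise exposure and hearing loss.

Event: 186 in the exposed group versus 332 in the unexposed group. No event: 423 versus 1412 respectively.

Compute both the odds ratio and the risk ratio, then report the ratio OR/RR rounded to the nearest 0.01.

From the description: a = 186, b = 423, c = 332, d = 1412.
OR = (186·1412)/(423·332) = 262632/140436 = 1.87012
Risk in exposed = 186/609 = 0.30542; risk in unexposed = 332/1744 = 0.19037; RR = 1.60437
OR/RR = 1.87012 / 1.60437 = 1.16564
The outcome is not rare, so the OR lies further from 1 than the RR.

1.17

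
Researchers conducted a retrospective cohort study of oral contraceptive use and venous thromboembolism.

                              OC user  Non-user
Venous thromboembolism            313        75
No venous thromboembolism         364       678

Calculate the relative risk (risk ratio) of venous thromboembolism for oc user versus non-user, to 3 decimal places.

4.642

Reading the table with exposure as columns: a = 313 (OC user, case), b = 364 (OC user, non-case), c = 75 (Non-user, case), d = 678.
Risk in exposed = 313/677 = 0.46233; risk in unexposed = 75/753 = 0.09960.
RR = 0.46233 / 0.09960 = 4.64183
The risk among the exposed is 4.64 times that among the unexposed.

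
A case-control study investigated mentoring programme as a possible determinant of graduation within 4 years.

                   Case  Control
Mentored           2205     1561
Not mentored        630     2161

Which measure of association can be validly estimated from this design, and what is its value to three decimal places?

Cells: a = 2205, b = 1561, c = 630, d = 2161.
This is a case-control study: participants were sampled on outcome status, so risks in the source population cannot be estimated directly — relative risk is not valid here. The odds ratio is the appropriate measure.
OR = (a·d)/(b·c) = (2205 × 2161) / (1561 × 630) = 4765005 / 983430 = 4.84529

4.845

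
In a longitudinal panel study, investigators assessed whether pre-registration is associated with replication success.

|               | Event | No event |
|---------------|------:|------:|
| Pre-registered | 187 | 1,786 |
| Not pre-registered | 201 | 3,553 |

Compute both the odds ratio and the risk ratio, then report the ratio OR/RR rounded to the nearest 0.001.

Cells: a = 187, b = 1786, c = 201, d = 3553.
OR = (187·3553)/(1786·201) = 664411/358986 = 1.85080
Risk in exposed = 187/1973 = 0.09478; risk in unexposed = 201/3754 = 0.05354; RR = 1.77016
OR/RR = 1.85080 / 1.77016 = 1.04555
The outcome is rare in both groups, so OR ≈ RR (ratio near 1).

1.046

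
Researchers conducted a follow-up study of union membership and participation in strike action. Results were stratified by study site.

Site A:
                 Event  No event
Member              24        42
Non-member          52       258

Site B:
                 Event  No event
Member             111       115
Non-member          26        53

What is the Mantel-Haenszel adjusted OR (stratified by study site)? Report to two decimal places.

OR_MH = Σ(aᵢdᵢ/nᵢ) / Σ(bᵢcᵢ/nᵢ), where nᵢ is the stratum total.
Stratum 1 (Site A): n = 376; a·d/n = 24·258/376 = 16.4681; b·c/n = 42·52/376 = 5.8085
Stratum 2 (Site B): n = 305; a·d/n = 111·53/305 = 19.2885; b·c/n = 115·26/305 = 9.8033
OR_MH = (16.4681 + 19.2885) / (5.8085 + 9.8033) = 35.7566 / 15.6118 = 2.29036

2.29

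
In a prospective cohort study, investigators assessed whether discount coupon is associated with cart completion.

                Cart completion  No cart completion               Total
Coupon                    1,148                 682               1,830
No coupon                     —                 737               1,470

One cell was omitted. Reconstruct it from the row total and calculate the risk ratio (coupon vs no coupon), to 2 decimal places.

The missing cell is in the unexposed row: 1470 − 737 = 733.
So a = 1148, b = 682, c = 733, d = 737.
RR = [a/(a+b)] / [c/(c+d)] = (1148/1830) / (733/1470) = 0.62732/0.49864 = 1.25807

1.26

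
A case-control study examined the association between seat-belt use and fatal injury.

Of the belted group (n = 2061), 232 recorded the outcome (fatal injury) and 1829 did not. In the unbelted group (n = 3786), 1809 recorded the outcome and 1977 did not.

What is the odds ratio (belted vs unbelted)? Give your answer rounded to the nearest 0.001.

0.139

From the description: a = 232, b = 1829, c = 1809, d = 1977.
OR = (a·d)/(b·c) = (232 × 1977) / (1829 × 1809) = 458664 / 3308661 = 0.13863
Exposure is associated with lower odds of fatal injury (OR = 0.14 < 1).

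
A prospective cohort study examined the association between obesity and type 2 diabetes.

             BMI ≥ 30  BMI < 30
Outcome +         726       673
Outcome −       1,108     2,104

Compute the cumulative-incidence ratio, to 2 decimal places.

1.63

Reading the table with exposure as columns: a = 726 (BMI ≥ 30, case), b = 1108 (BMI ≥ 30, non-case), c = 673 (BMI < 30, case), d = 2104.
Risk in exposed = 726/1834 = 0.39586; risk in unexposed = 673/2777 = 0.24235.
RR = 0.39586 / 0.24235 = 1.63342
The risk among the exposed is 1.63 times that among the unexposed.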